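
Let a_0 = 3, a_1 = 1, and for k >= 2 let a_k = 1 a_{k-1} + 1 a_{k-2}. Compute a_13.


Iterating the recurrence forward:
a_0 = 3
a_1 = 1
a_2 = 1*1 + 1*3 = 4
a_3 = 1*4 + 1*1 = 5
a_4 = 1*5 + 1*4 = 9
a_5 = 1*9 + 1*5 = 14
a_6 = 1*14 + 1*9 = 23
a_7 = 1*23 + 1*14 = 37
a_8 = 1*37 + 1*23 = 60
a_9 = 1*60 + 1*37 = 97
a_10 = 1*97 + 1*60 = 157
a_11 = 1*157 + 1*97 = 254
a_12 = 1*254 + 1*157 = 411
a_13 = 1*411 + 1*254 = 665
So a_13 = 665.

665


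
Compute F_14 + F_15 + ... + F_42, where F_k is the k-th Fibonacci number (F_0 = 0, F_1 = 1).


Use the identity sum_{k=0}^{N} F_k = F_{N+2} - 1 (which follows from F_{k+2} - F_{k+1} = F_k). Then
sum_{k=14}^{42} F_k = (F_{44} - 1) - (F_{15} - 1) = F_{44} - F_{15}.
Computing: F_{44} = 701408733, F_{15} = 610, so
Sum = 701408733 - 610 = 701408123.

701408123


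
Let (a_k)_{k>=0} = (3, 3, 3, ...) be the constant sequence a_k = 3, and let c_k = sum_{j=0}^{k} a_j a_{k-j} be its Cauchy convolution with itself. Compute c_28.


Since a_j = 3 for all j >= 0, the convolution sum becomes
c_k = sum_{j=0}^{k} 3 * 3 = 9 * (k + 1).
Equivalently, the generating function of (a_k) is 3/(1 - x) and its square is 9/(1 - x)^2 = sum_{k>=0} 9(k + 1) x^k.
For k = 28: 9 * 29 = 261.

261


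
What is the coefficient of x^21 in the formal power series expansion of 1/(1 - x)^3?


The negative binomial / multiset identity is
1/(1 - x)^r = sum_{k>=0} C(k + r - 1, r - 1) x^k.
Here r = 3 and k = 21, so the coefficient is
C(21 + 2, 2) = C(23, 2)
= 253

253


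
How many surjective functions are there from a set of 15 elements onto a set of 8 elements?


By inclusion-exclusion on which target elements are missed, the number of surjections from an n-set onto a k-set is
surj(n, k) = sum_{j=0}^{k} (-1)^j C(k, j) (k - j)^n.
Equivalently surj(n, k) = k! * S(n, k), where S(n, k) is the Stirling number of the second kind.
For n = 15, k = 8:
S(15, 8) = 216627840, so
surj = 8! * 216627840 = 40320 * 216627840 = 8734434508800.

8734434508800


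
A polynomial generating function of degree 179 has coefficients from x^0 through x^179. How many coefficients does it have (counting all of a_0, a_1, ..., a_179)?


A polynomial of degree 179 takes the form a_0 + a_1 x + ... + a_179 x^179.
The number of coefficients is 179 + 1 = 180.

180


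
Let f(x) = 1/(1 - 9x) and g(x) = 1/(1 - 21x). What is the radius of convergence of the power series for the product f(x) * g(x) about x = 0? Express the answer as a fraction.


The radius of 1/(1 - 9x) is 1/9 (nearest singularity at x = 1/9), and the radius of 1/(1 - 21x) is 1/21.
The product f(x)*g(x) = 1/((1 - 9x)(1 - 21x)) has singularities at both 1/9 and 1/21, so its radius of convergence is the distance to the nearest one:
min(1/9, 1/21) = 1/21.

1/21


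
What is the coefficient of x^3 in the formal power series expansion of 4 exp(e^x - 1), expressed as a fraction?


exp(e^x - 1) is the exponential generating function for the Bell numbers Bell_k: exp(e^x - 1) = sum_{k>=0} Bell_k x^k / k!.
So the coefficient of x^3 in 4 exp(e^x - 1) is 4 Bell_3 / 3!.
Computing: Bell_3 = 5 and 3! = 6, giving
4 * 5/6 = 10/3.

10/3


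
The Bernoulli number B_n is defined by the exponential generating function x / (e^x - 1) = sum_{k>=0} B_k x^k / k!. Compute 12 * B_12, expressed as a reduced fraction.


Bernoulli numbers can also be computed recursively via B_0 = 1 and sum_{j=0}^{m} C(m+1, j) B_j = 0 for m >= 1. Odd-index Bernoulli numbers vanish for k >= 3.
Computing B_12 = -691/2730, so 12 * B_12 = 12 * -691/2730 = -1382/455.

-1382/455


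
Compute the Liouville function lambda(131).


The Liouville function is lambda(k) = (-1)^Omega(k), where Omega(k) counts the prime factors of k with multiplicity.
Factoring: 131 = 131, so Omega(131) = 1.
lambda(131) = (-1)^1 = -1.

-1


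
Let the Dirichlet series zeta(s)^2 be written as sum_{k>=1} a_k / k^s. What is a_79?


The Dirichlet convolution of the constant function 1 with itself gives (1 * 1)(k) = sum_{d | k} 1 = d(k), the number of positive divisors of k.
Since zeta(s) = sum_{k>=1} 1/k^s, we have zeta(s)^2 = sum_{k>=1} d(k)/k^s, so a_k = d(k).
For k = 79: the divisors are 1, 79.
Count = 2.

2


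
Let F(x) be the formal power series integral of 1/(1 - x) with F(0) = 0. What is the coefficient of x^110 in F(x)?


1/(1 - x) = sum_{k>=0} x^k. Integrating termwise and using F(0) = 0 gives
F(x) = sum_{k>=0} x^(k+1) / (k+1) = sum_{m>=1} x^m / m = -ln(1 - x).
So the coefficient of x^110 is 1/110 = 1/110.

1/110


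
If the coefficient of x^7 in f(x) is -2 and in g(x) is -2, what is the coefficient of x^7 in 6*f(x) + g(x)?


Scalar multiplication scales coefficients: 6 * -2 = -12.
Then add the g coefficient: -12 + -2
= -14

-14


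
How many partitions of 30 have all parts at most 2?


Using the generating function (1-x)^(-1)(1-x^2)^(-1),
the coefficient of x^30 counts these restricted partitions.
Result = 16

16


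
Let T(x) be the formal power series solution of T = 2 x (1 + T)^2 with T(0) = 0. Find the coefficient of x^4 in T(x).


Apply the Lagrange inversion formula: if T = 2 x * phi(T) with phi(t) = (1 + t)^2, then [x^n] T = 2^n * (1/n) [t^(n-1)] phi(t)^n = 2^n * (1/n) [t^(n-1)] (1 + t)^(2n) = 2^n * (1/n) C(2n, n-1).
Using the identity C(2n, n-1) = C(2n, n) * n / (n+1), the unscaled factor equals C(2n, n) / (n+1) = C_n, the n-th Catalan number.
For n = 4: C_4 = C(8, 4) / 5 = 70/5 = 14.
With the 2^4 = 16 factor, the coefficient is 16 * 14 = 224.

224


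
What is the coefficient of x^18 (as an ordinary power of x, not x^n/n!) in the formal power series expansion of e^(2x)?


The exponential series is e^y = sum_{k>=0} y^k / k!. Substituting y = 2x gives
e^(2x) = sum_{k>=0} 2^k x^k / k!.
So the coefficient of x^n is a^n/n! with a = 2, n = 18:
2^18 / 18! = 262144/6402373705728000 = 4/97692469875

4/97692469875


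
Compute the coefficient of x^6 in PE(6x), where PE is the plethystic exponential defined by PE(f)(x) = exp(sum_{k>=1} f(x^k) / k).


With f(x) = 6x, the exponent is sum_{k>=1} 6 x^k / k = 6 * (-ln(1 - x)). Exponentiating:
PE(6x) = exp(-6 ln(1 - x)) = 1/(1 - x)^6.
By the negative binomial expansion, [x^n] 1/(1 - x)^6 = C(n + 5, 5).
For n = 6: C(11, 5) = 462.

462


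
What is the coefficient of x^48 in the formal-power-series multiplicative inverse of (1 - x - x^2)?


Let the inverse be f(x) = sum_{k>=0} a_k x^k. From f(x) * (1 - x - x^2) = 1 and matching coefficients:
 x^0: a_0 = 1.
 x^1: a_1 - a_0 = 0, so a_1 = 1.
 x^k (k >= 2): a_k - a_{k-1} - a_{k-2} = 0, i.e. a_k = a_{k-1} + a_{k-2}.
This is the Fibonacci-type recurrence shifted so that a_0 = a_1 = 1.
Iterating: a_0=1, a_1=1, a_2=2, a_3=3, a_4=5, a_5=8, a_6=13, a_7=21, a_8=34, a_9=55, ...
a_48 = 7778742049.

7778742049


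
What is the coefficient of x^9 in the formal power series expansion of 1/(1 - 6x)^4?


The general identity 1/(1 - c x)^r = sum_{k>=0} c^k C(k + r - 1, r - 1) x^k follows by substituting y = c x into 1/(1 - y)^r = sum_{k>=0} C(k + r - 1, r - 1) y^k.
For c = 6, r = 4, k = 9:
6^9 * C(12, 3) = 10077696 * 220 = 2217093120.

2217093120


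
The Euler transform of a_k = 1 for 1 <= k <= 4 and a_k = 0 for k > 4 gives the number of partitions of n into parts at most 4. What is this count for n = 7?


Partitions of 7 into parts at most 4:
Using generating function (1-x)^(-1)(1-x^2)^(-1)...(1-x^4)^(-1),
the coefficient of x^7 = 11

11


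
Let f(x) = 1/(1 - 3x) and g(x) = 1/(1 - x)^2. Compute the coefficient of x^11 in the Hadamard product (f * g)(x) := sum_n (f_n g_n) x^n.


f has coefficients f_k = 3^k. For g = 1/(1 - x)^2 the coefficient is g_k = C(k + 1, 1) = k + 1. The Hadamard coefficient is (f * g)_k = 3^k * (k + 1).
For k = 11: 3^11 * 12 = 177147 * 12 = 2125764.

2125764


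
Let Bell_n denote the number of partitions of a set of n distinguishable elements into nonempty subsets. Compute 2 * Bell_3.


Bell_3 can be computed from the Bell triangle or from Dobinski's identity Bell_n = (1/e) * sum_{k>=0} k^n / k!.
Computing Bell_3 = 5.
Then 2 * 5 = 10.

10


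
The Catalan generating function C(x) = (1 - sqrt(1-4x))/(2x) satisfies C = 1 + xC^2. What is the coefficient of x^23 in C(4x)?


Substituting x -> 4x scales the n-th coefficient by 4^n, so [x^23] C(4x) = 4^23 * C_23.
C_23 = C(2*23, 23)/(24) = 8233430727600/24 = 343059613650.
So 4^23 * 343059613650 = 70368744177664 * 343059613650 = 24140674190625098799513600.

24140674190625098799513600


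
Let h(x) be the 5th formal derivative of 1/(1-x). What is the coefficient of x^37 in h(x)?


Differentiating 5 times: d^5/dx^5 [1/(1-x)] = 5!/(1-x)^6.
The expansion 1/(1-x)^6 = sum_{k>=0} C(k+5, 5) x^k, so the coefficient of x^n in 5!/(1-x)^6 is 5! * C(n+5, 5).
For n = 37: 120 * C(42, 5) = 120 * 850668 = 102080160

102080160


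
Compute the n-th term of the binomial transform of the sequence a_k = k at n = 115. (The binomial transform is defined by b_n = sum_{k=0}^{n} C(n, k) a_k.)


With a_k = k, b_n = sum_{k=0}^{n} C(n, k) k. Using k * C(n, k) = n * C(n-1, k-1) gives b_n = n * sum_{k>=1} C(n-1, k-1) = n * 2^(n-1).
For n = 115: 115 * 2^114 = 115 * 20769187434139310514121985316880384 = 2388456554926020709124028311441244160.

2388456554926020709124028311441244160


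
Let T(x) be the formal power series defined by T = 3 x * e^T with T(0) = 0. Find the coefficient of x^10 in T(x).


Apply the Lagrange inversion formula: if T = 3 x * phi(T) with phi(t) = e^t, then
[x^n] T = 3^n * (1/n) [t^(n-1)] phi(t)^n = 3^n * (1/n) [t^(n-1)] e^(n t) = 3^n * (1/n) * n^(n-1) / (n-1)! = 3^n * n^(n-1) / n!.
When c = 1 this is the Cayley count of rooted labeled trees on n vertices, divided by n!.
For n = 10: 3^10 * 10^9 / 10! = 59049 * 1000000000/3628800 = 113906250/7.

113906250/7


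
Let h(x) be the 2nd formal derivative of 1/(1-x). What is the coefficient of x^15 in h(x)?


Differentiating 2 times: d^2/dx^2 [1/(1-x)] = 2!/(1-x)^3.
The expansion 1/(1-x)^3 = sum_{k>=0} C(k+2, 2) x^k, so the coefficient of x^n in 2!/(1-x)^3 is 2! * C(n+2, 2).
For n = 15: 2 * C(17, 2) = 2 * 136 = 272

272


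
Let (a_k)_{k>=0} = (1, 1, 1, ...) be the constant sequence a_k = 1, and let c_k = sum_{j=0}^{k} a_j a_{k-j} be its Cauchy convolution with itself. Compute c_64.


Since a_j = 1 for all j >= 0, the convolution sum becomes
c_k = sum_{j=0}^{k} 1 * 1 = 1 * (k + 1).
Equivalently, the generating function of (a_k) is 1/(1 - x) and its square is 1/(1 - x)^2 = sum_{k>=0} 1(k + 1) x^k.
For k = 64: 1 * 65 = 65.

65


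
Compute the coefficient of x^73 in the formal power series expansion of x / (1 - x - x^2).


Let f(x) = sum_{k>=0} a_k x^k. Multiplying f(x) * (1 - x - x^2) = x and matching coefficients gives a_0 = 0, a_1 = 1, and a_k = a_{k-1} + a_{k-2} for k >= 2. These are the Fibonacci numbers F_k.
Iterating from F_0 = 0, F_1 = 1:
F_0=0, F_1=1, F_2=1, F_3=2, F_4=3, F_5=5, F_6=8, F_7=13, F_8=21, F_9=34, ...
F_73 = 806515533049393.

806515533049393


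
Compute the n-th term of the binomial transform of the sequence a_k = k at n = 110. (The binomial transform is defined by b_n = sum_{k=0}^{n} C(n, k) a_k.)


With a_k = k, b_n = sum_{k=0}^{n} C(n, k) k. Using k * C(n, k) = n * C(n-1, k-1) gives b_n = n * sum_{k>=1} C(n-1, k-1) = n * 2^(n-1).
For n = 110: 110 * 2^109 = 110 * 649037107316853453566312041152512 = 71394081804853879892294324526776320.

71394081804853879892294324526776320


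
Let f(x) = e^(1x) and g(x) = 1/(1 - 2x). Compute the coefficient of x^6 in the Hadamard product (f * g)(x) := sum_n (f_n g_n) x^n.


Expanding: f_k = 1^k/k! (from e^(1x)) and g_k = 2^k (from 1/(1 - 2x)). So the Hadamard coefficient (f * g)_k = 1^k 2^k / k! = (2)^k / k!.
For k = 6: 2^6/6! = 64/720 = 4/45.

4/45


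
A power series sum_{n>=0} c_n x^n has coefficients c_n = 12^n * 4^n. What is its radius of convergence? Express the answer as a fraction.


By the root test (Cauchy-Hadamard), the radius is R = 1 / limsup_n |c_n|^(1/n).
Here |c_n|^(1/n) = (12^n * 4^n)^(1/n) = 12 * 4 = 48 for all n.
So R = 1/48 = 1/48.

1/48


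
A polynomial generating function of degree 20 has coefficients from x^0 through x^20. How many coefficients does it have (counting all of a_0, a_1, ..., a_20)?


A polynomial of degree 20 takes the form a_0 + a_1 x + ... + a_20 x^20.
The number of coefficients is 20 + 1 = 21.

21


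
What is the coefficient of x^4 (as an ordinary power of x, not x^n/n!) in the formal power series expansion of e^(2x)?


The exponential series is e^y = sum_{k>=0} y^k / k!. Substituting y = 2x gives
e^(2x) = sum_{k>=0} 2^k x^k / k!.
So the coefficient of x^n is a^n/n! with a = 2, n = 4:
2^4 / 4! = 16/24 = 2/3

2/3


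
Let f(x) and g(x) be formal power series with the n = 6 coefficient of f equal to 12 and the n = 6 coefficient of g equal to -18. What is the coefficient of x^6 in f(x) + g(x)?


Addition of formal power series is termwise.
The coefficient of x^6 in f + g = 12 + -18
= -6

-6


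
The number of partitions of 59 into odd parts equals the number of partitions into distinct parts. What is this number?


Computing partitions of 59 into odd parts (1, 3, 5, ...):
Using the generating function prod_{k>=0} 1/(1-x^(2k+1)),
the count is 9792

9792


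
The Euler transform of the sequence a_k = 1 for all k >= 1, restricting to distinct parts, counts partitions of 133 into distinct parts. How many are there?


Partitions of 133 into distinct parts can be computed via generating function.
Product (1+x)(1+x^2)(1+x^3)...
The coefficient of x^133 = 5802008

5802008


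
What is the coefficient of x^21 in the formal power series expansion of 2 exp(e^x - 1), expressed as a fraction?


exp(e^x - 1) is the exponential generating function for the Bell numbers Bell_k: exp(e^x - 1) = sum_{k>=0} Bell_k x^k / k!.
So the coefficient of x^21 in 2 exp(e^x - 1) is 2 Bell_21 / 21!.
Computing: Bell_21 = 474869816156751 and 21! = 51090942171709440000, giving
2 * 474869816156751/51090942171709440000 = 158289938718917/8515157028618240000.

158289938718917/8515157028618240000


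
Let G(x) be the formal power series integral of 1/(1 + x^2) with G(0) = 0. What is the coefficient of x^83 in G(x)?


1/(1 + x^2) = sum_{j>=0} (-1)^j x^(2j). Integrating termwise with G(0) = 0:
G(x) = sum_{j>=0} (-1)^j x^(2j+1) / (2j+1) = arctan(x).
Only odd powers are nonzero. For x^83 write 83 = 2*41 + 1, giving
(-1)^41 / 83 = -1/83 = -1/83.

-1/83


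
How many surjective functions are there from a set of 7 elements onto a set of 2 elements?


By inclusion-exclusion on which target elements are missed, the number of surjections from an n-set onto a k-set is
surj(n, k) = sum_{j=0}^{k} (-1)^j C(k, j) (k - j)^n.
Equivalently surj(n, k) = k! * S(n, k), where S(n, k) is the Stirling number of the second kind.
For n = 7, k = 2:
S(7, 2) = 63, so
surj = 2! * 63 = 2 * 63 = 126.

126


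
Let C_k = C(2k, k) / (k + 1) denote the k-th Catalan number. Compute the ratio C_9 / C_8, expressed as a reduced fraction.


Using C_k = (2k)! / (k! (k+1)!), the ratio C_{k+1}/C_k simplifies to
C_{k+1}/C_k = [(2k+2)! / ((k+1)! (k+2)!)] * [k! (k+1)! / (2k)!]
 = (2k+2)(2k+1) / ((k+1)(k+2)) = 2(2k+1) / (k+2).
For k = 8: 2(2*8 + 1) / (8 + 2) = 34/10 = 17/5.

17/5


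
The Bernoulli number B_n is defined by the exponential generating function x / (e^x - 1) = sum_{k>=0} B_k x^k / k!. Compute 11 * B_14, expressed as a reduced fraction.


Bernoulli numbers can also be computed recursively via B_0 = 1 and sum_{j=0}^{m} C(m+1, j) B_j = 0 for m >= 1. Odd-index Bernoulli numbers vanish for k >= 3.
Computing B_14 = 7/6, so 11 * B_14 = 11 * 7/6 = 77/6.

77/6


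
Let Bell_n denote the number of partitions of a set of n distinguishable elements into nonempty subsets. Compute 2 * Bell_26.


Bell_26 can be computed from the Bell triangle or from Dobinski's identity Bell_n = (1/e) * sum_{k>=0} k^n / k!.
Computing Bell_26 = 49631246523618756274.
Then 2 * 49631246523618756274 = 99262493047237512548.

99262493047237512548


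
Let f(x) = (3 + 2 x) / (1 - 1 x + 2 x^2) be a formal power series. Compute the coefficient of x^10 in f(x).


Write f(x) = sum_{k>=0} a_k x^k. Multiplying both sides by 1 - 1 x + 2 x^2 gives
(1 - 1 x + 2 x^2) sum_{k>=0} a_k x^k = 3 + 2 x.
Matching coefficients:
 x^0: a_0 = 3
 x^1: a_1 - 1 a_0 = 2  =>  a_1 = 1*3 + 2 = 5
 x^k (k >= 2): a_k = 1 a_{k-1} - 2 a_{k-2}.
Iterating: a_2 = -1, a_3 = -11, a_4 = -9, a_5 = 13, a_6 = 31, a_7 = 5, a_8 = -57, a_9 = -67, a_10 = 47.
So the coefficient of x^10 is 47.

47


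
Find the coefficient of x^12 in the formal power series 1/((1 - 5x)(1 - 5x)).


By partial fractions or Cauchy convolution:
The coefficient equals sum_{k=0}^{12} 5^k * 5^(12-k).
= 3173828125

3173828125


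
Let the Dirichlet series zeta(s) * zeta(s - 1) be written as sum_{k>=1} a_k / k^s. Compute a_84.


Convolution gives a_k = sum_{d | k} d * 1 = sum_{d | k} d = sigma(k), the sum of positive divisors of k.
For k = 84, the divisors are 1, 2, 3, 4, 6, 7, 12, 14, 21, 28, 42, 84, so
sigma(84) = 1 + 2 + 3 + 4 + 6 + 7 + 12 + 14 + 21 + 28 + 42 + 84 = 224.

224


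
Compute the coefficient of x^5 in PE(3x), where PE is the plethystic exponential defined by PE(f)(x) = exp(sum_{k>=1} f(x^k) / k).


With f(x) = 3x, the exponent is sum_{k>=1} 3 x^k / k = 3 * (-ln(1 - x)). Exponentiating:
PE(3x) = exp(-3 ln(1 - x)) = 1/(1 - x)^3.
By the negative binomial expansion, [x^n] 1/(1 - x)^3 = C(n + 2, 2).
For n = 5: C(7, 2) = 21.

21


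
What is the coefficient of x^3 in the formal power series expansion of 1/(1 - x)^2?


The expansion 1/(1 - x)^r = sum_{k>=0} C(k + r - 1, r - 1) x^k follows from the multiset / negative-binomial theorem (or from repeated differentiation of the geometric series).
For r = 2 and k = 3:
C(4, 1) = 24 / (1 * 6) = 4.

4


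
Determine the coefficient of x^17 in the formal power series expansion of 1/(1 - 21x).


The geometric series identity gives 1/(1 - c x) = sum_{k>=0} c^k x^k, so the coefficient of x^k is c^k.
Here c = 21 and k = 17.
Computing: 21^17 = 30041942495081691894741

30041942495081691894741


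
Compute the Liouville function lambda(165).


The Liouville function is lambda(k) = (-1)^Omega(k), where Omega(k) counts the prime factors of k with multiplicity.
Factoring: 165 = 3 * 5 * 11, so Omega(165) = 3.
lambda(165) = (-1)^3 = -1.

-1


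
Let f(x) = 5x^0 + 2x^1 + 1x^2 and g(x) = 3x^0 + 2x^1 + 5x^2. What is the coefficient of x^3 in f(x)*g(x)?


Cauchy product at x^3:
2*5 + 1*2
= 12

12


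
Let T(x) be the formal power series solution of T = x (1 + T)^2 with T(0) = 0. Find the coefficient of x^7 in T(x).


Apply the Lagrange inversion formula: if T = x * phi(T) with phi(t) = (1 + t)^2, then [x^n] T = (1/n) [t^(n-1)] phi(t)^n = (1/n) [t^(n-1)] (1 + t)^(2n) = (1/n) C(2n, n-1).
Using the identity C(2n, n-1) = C(2n, n) * n / (n+1), the unscaled factor equals C(2n, n) / (n+1) = C_n, the n-th Catalan number.
For n = 7: C_7 = C(14, 7) / 8 = 3432/8 = 429 = 429.

429


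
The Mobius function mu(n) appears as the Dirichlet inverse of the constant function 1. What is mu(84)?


84 has a squared prime factor, so mu(84) = 0.
Factorization reveals a repeated prime.

0


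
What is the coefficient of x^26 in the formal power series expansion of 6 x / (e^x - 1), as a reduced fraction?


The exponential generating function for Bernoulli numbers is
x / (e^x - 1) = sum_{k>=0} B_k x^k / k!.
So the coefficient of x^26 in 6 x / (e^x - 1) is 6 B_26 / 26!.
Computing: B_26 = 8553103/6, 26! = 403291461126605635584000000, giving
6 * 8553103/6 / 403291461126605635584000000 = 657931/31022420086661971968000000.

657931/31022420086661971968000000


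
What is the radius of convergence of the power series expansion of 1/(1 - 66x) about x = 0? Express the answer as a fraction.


Expanding 1/(1 - 66x) = sum_{k>=0} 66^k x^k, the series converges when |66x| < 1, i.e., |x| < 1/66.
So the radius of convergence is 1/66 = 1/66.

1/66


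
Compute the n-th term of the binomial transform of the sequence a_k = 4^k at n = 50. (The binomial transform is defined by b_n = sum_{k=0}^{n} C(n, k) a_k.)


With a_k = 4^k, b_n = sum_{k=0}^{n} C(n, k) 4^k = (1 + 4)^n by the binomial theorem.
For n = 50: (1 + 4)^50 = 5^50 = 88817841970012523233890533447265625.

88817841970012523233890533447265625


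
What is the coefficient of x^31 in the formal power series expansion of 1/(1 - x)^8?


The negative binomial / multiset identity is
1/(1 - x)^r = sum_{k>=0} C(k + r - 1, r - 1) x^k.
Here r = 8 and k = 31, so the coefficient is
C(31 + 7, 7) = C(38, 7)
= 12620256

12620256


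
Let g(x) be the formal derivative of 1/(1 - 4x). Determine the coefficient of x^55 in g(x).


Differentiate termwise: d/dx sum_{k>=0} 4^k x^k = sum_{k>=1} k 4^k x^(k-1) = sum_{j>=0} (j+1) 4^(j+1) x^j.
Equivalently, d/dx [1/(1 - 4x)] = 4/(1 - 4x)^2.
For j = 55: 56 * 4^56 = 56 * 5192296858534827628530496329220096 = 290768624077950347197707794436325376.

290768624077950347197707794436325376


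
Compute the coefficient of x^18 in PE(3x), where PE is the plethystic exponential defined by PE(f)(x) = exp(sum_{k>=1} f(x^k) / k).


With f(x) = 3x, the exponent is sum_{k>=1} 3 x^k / k = 3 * (-ln(1 - x)). Exponentiating:
PE(3x) = exp(-3 ln(1 - x)) = 1/(1 - x)^3.
By the negative binomial expansion, [x^n] 1/(1 - x)^3 = C(n + 2, 2).
For n = 18: C(20, 2) = 190.

190


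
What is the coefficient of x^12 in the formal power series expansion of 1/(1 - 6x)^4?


The general identity 1/(1 - c x)^r = sum_{k>=0} c^k C(k + r - 1, r - 1) x^k follows by substituting y = c x into 1/(1 - y)^r = sum_{k>=0} C(k + r - 1, r - 1) y^k.
For c = 6, r = 4, k = 12:
6^12 * C(15, 3) = 2176782336 * 455 = 990435962880.

990435962880


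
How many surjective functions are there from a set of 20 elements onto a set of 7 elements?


By inclusion-exclusion on which target elements are missed, the number of surjections from an n-set onto a k-set is
surj(n, k) = sum_{j=0}^{k} (-1)^j C(k, j) (k - j)^n.
Equivalently surj(n, k) = k! * S(n, k), where S(n, k) is the Stirling number of the second kind.
For n = 20, k = 7:
S(20, 7) = 11143554045652, so
surj = 7! * 11143554045652 = 5040 * 11143554045652 = 56163512390086080.

56163512390086080


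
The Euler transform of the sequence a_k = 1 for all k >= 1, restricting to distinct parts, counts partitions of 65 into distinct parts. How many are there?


Partitions of 65 into distinct parts can be computed via generating function.
Product (1+x)(1+x^2)(1+x^3)...
The coefficient of x^65 = 18200

18200


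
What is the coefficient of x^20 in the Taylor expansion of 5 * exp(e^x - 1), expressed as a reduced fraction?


exp(e^x - 1) = sum_{k>=0} Bell_k x^k / k!, where Bell_k is the k-th Bell number.
So the coefficient of x^20 is 5 * Bell_20 / 20!.
Computing: Bell_20 = 51724158235372 and 20! = 2432902008176640000, giving
5 * 51724158235372/2432902008176640000 = 263898766507/2482553069568000.

263898766507/2482553069568000


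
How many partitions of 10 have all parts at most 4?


Using the generating function (1-x)^(-1)(1-x^2)^(-1)...(1-x^4)^(-1),
the coefficient of x^10 counts these restricted partitions.
Result = 23

23


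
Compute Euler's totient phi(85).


phi(n) counts integers in [1, n] coprime to n. Using the multiplicative formula phi(n) = n * prod_{p | n} (1 - 1/p):
85 = 5 * 17, so
phi(85) = 85 * (1 - 1/5) * (1 - 1/17) = 64.

64


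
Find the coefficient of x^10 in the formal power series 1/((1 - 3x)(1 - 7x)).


By partial fractions or Cauchy convolution:
The coefficient equals sum_{k=0}^{10} 3^k * 7^(10-k).
= 494287399

494287399


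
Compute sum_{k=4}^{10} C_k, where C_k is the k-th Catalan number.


C_4 through C_10: 14, 42, 132, 429, 1430, 4862, 16796
Sum = 14 + 42 + 132 + 429 + 1430 + 4862 + 16796
= 23705

23705


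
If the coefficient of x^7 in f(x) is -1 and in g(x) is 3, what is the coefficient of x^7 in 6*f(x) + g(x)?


Scalar multiplication scales coefficients: 6 * -1 = -6.
Then add the g coefficient: -6 + 3
= -3

-3


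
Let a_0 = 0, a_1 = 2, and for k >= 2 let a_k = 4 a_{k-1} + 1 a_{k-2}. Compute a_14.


Iterating the recurrence forward:
a_0 = 0
a_1 = 2
a_2 = 4*2 + 1*0 = 8
a_3 = 4*8 + 1*2 = 34
a_4 = 4*34 + 1*8 = 144
a_5 = 4*144 + 1*34 = 610
a_6 = 4*610 + 1*144 = 2584
a_7 = 4*2584 + 1*610 = 10946
a_8 = 4*10946 + 1*2584 = 46368
a_9 = 4*46368 + 1*10946 = 196418
a_10 = 4*196418 + 1*46368 = 832040
a_11 = 4*832040 + 1*196418 = 3524578
a_12 = 4*3524578 + 1*832040 = 14930352
a_13 = 4*14930352 + 1*3524578 = 63245986
a_14 = 4*63245986 + 1*14930352 = 267914296
So a_14 = 267914296.

267914296


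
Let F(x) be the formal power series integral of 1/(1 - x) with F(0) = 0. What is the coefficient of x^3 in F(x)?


1/(1 - x) = sum_{k>=0} x^k. Integrating termwise and using F(0) = 0 gives
F(x) = sum_{k>=0} x^(k+1) / (k+1) = sum_{m>=1} x^m / m = -ln(1 - x).
So the coefficient of x^3 is 1/3 = 1/3.

1/3


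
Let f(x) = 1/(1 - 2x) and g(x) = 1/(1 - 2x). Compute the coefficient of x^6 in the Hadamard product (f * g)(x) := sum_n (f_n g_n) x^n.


f has coefficients f_k = 2^k and g has coefficients g_k = 2^k, so the Hadamard product has coefficient (f*g)_k = 2^k * 2^k = 4^k.
For k = 6: 4^6 = 4096.

4096


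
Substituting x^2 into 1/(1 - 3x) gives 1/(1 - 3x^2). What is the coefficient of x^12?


The coefficient of x^(2m) in 1/(1 - 3x^2) is 3^m.
With n = 12 = 2*6, the coefficient is 3^6 = 729.

729


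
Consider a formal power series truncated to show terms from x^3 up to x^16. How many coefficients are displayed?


From x^3 to x^16 inclusive, the count is 16 - 3 + 1 = 14.

14


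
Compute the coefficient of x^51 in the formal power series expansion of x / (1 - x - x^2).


Let f(x) = sum_{k>=0} a_k x^k. Multiplying f(x) * (1 - x - x^2) = x and matching coefficients gives a_0 = 0, a_1 = 1, and a_k = a_{k-1} + a_{k-2} for k >= 2. These are the Fibonacci numbers F_k.
Iterating from F_0 = 0, F_1 = 1:
F_0=0, F_1=1, F_2=1, F_3=2, F_4=3, F_5=5, F_6=8, F_7=13, F_8=21, F_9=34, ...
F_51 = 20365011074.

20365011074


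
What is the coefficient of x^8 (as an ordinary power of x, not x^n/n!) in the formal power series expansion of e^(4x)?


The exponential series is e^y = sum_{k>=0} y^k / k!. Substituting y = 4x gives
e^(4x) = sum_{k>=0} 4^k x^k / k!.
So the coefficient of x^n is a^n/n! with a = 4, n = 8:
4^8 / 8! = 65536/40320 = 512/315

512/315


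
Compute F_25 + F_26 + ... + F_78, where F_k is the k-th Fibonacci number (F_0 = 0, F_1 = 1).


Use the identity sum_{k=0}^{N} F_k = F_{N+2} - 1 (which follows from F_{k+2} - F_{k+1} = F_k). Then
sum_{k=25}^{78} F_k = (F_{80} - 1) - (F_{26} - 1) = F_{80} - F_{26}.
Computing: F_{80} = 23416728348467685, F_{26} = 121393, so
Sum = 23416728348467685 - 121393 = 23416728348346292.

23416728348346292


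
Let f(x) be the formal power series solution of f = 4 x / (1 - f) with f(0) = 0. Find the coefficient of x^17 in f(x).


Apply Lagrange inversion: f = 4 x * phi(f) with phi(t) = 1/(1 - t), so
[x^n] f = 4^n * (1/n) [t^(n-1)] phi(t)^n = 4^n * (1/n) [t^(n-1)] (1 - t)^(-n) = 4^n * (1/n) C(2n - 2, n - 1) = 4^n * C_{n-1}.
For n = 17: C_16 = C(32, 16) / 17 = 601080390/17 = 35357670.
With the 4^17 = 17179869184 factor, the coefficient is 17179869184 * 35357670 = 607440145251041280.

607440145251041280


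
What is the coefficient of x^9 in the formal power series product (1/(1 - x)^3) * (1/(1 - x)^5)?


Combine the factors: (1/(1 - x)^3) * (1/(1 - x)^5) = 1/(1 - x)^8.
Then use 1/(1 - x)^r = sum_{k>=0} C(k + r - 1, r - 1) x^k with r = 8 and k = 9:
C(16, 7) = 11440.

11440


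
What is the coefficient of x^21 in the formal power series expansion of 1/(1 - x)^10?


The negative binomial / multiset identity is
1/(1 - x)^r = sum_{k>=0} C(k + r - 1, r - 1) x^k.
Here r = 10 and k = 21, so the coefficient is
C(21 + 9, 9) = C(30, 9)
= 14307150

14307150


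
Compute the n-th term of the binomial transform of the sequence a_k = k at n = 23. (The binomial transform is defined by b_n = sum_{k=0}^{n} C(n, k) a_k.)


With a_k = k, b_n = sum_{k=0}^{n} C(n, k) k. Using k * C(n, k) = n * C(n-1, k-1) gives b_n = n * sum_{k>=1} C(n-1, k-1) = n * 2^(n-1).
For n = 23: 23 * 2^22 = 23 * 4194304 = 96468992.

96468992


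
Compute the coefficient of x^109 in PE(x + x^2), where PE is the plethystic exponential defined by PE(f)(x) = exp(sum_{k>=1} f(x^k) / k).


With f(x) = x + x^2, the exponent is sum_{k>=1} (x^k + x^(2k)) / k = -ln(1 - x) - ln(1 - x^2). Exponentiating:
PE(x + x^2) = 1 / ((1 - x)(1 - x^2)).
This is the generating function for partitions of n into parts of size 1 or 2. The number of 2's can be any j in 0..54, and the rest are 1's, so
[x^109] = floor(109/2) + 1 = 55.

55


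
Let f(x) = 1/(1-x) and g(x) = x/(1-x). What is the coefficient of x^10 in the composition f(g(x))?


First simplify the composition: f(g(x)) = 1/(1 - x/(1-x)) = (1-x)/((1-x) - x) = (1-x)/(1-2x).
Now extract the coefficient. Write (1-x)/(1-2x) = 1/(1-2x) - x/(1-2x).
The coefficient of x^n in 1/(1-2x) is 2^n, and in x/(1-2x) is 2^(n-1) (for n >= 1).
So the coefficient of x^10 is 2^10 - 2^9 = 1024 - 512 = 512.

512


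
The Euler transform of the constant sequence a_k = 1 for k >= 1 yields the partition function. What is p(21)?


The Euler transform converts the sequence a_k = 1 into the number of integer partitions.
Using the recurrence or dynamic programming:
p(21) = 792

792


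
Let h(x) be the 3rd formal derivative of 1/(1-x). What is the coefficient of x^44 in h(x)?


Differentiating 3 times: d^3/dx^3 [1/(1-x)] = 3!/(1-x)^4.
The expansion 1/(1-x)^4 = sum_{k>=0} C(k+3, 3) x^k, so the coefficient of x^n in 3!/(1-x)^4 is 3! * C(n+3, 3).
For n = 44: 6 * C(47, 3) = 6 * 16215 = 97290

97290


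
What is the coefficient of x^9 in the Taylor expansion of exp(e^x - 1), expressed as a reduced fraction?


exp(e^x - 1) = sum_{k>=0} Bell_k x^k / k!, where Bell_k is the k-th Bell number.
So the coefficient of x^9 is Bell_9 / 9!.
Computing: Bell_9 = 21147 and 9! = 362880, giving
21147/362880 = 1007/17280.

1007/17280


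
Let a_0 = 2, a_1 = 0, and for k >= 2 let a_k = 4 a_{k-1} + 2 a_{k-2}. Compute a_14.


Iterating the recurrence forward:
a_0 = 2
a_1 = 0
a_2 = 4*0 + 2*2 = 4
a_3 = 4*4 + 2*0 = 16
a_4 = 4*16 + 2*4 = 72
a_5 = 4*72 + 2*16 = 320
a_6 = 4*320 + 2*72 = 1424
a_7 = 4*1424 + 2*320 = 6336
a_8 = 4*6336 + 2*1424 = 28192
a_9 = 4*28192 + 2*6336 = 125440
a_10 = 4*125440 + 2*28192 = 558144
a_11 = 4*558144 + 2*125440 = 2483456
a_12 = 4*2483456 + 2*558144 = 11050112
a_13 = 4*11050112 + 2*2483456 = 49167360
a_14 = 4*49167360 + 2*11050112 = 218769664
So a_14 = 218769664.

218769664


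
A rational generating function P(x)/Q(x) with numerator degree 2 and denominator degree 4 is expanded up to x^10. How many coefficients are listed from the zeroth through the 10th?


Expanding up to x^10 gives the coefficients for x^0, x^1, ..., x^10.
That is 10 + 1 = 11 coefficients in total.

11


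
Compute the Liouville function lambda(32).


The Liouville function is lambda(k) = (-1)^Omega(k), where Omega(k) counts the prime factors of k with multiplicity.
Factoring: 32 = 2 * 2 * 2 * 2 * 2, so Omega(32) = 5.
lambda(32) = (-1)^5 = -1.

-1


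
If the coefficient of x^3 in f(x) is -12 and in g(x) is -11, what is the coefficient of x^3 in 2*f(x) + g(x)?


Scalar multiplication scales coefficients: 2 * -12 = -24.
Then add the g coefficient: -24 + -11
= -35

-35


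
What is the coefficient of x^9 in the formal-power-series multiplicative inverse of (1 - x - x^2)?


Let the inverse be f(x) = sum_{k>=0} a_k x^k. From f(x) * (1 - x - x^2) = 1 and matching coefficients:
 x^0: a_0 = 1.
 x^1: a_1 - a_0 = 0, so a_1 = 1.
 x^k (k >= 2): a_k - a_{k-1} - a_{k-2} = 0, i.e. a_k = a_{k-1} + a_{k-2}.
This is the Fibonacci-type recurrence shifted so that a_0 = a_1 = 1.
Iterating: a_0=1, a_1=1, a_2=2, a_3=3, a_4=5, a_5=8, a_6=13, a_7=21, a_8=34, a_9=55
a_9 = 55.

55


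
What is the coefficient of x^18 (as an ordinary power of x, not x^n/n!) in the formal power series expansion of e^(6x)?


The exponential series is e^y = sum_{k>=0} y^k / k!. Substituting y = 6x gives
e^(6x) = sum_{k>=0} 6^k x^k / k!.
So the coefficient of x^n is a^n/n! with a = 6, n = 18:
6^18 / 18! = 101559956668416/6402373705728000 = 236196/14889875

236196/14889875


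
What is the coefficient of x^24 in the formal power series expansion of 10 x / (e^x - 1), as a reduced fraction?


The exponential generating function for Bernoulli numbers is
x / (e^x - 1) = sum_{k>=0} B_k x^k / k!.
So the coefficient of x^24 in 10 x / (e^x - 1) is 10 B_24 / 24!.
Computing: B_24 = -236364091/2730, 24! = 620448401733239439360000, giving
10 * -236364091/2730 / 620448401733239439360000 = -236364091/169382413673174366945280000.

-236364091/169382413673174366945280000


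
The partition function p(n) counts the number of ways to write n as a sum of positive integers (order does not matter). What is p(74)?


Using the generating function prod_{k>=1} 1/(1-x^k), we compute p(74).
By dynamic programming over parts 1 through 74:
p(74) = 7089500

7089500


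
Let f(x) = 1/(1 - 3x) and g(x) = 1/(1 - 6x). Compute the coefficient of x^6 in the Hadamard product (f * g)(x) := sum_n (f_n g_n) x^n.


f has coefficients f_k = 3^k and g has coefficients g_k = 6^k, so the Hadamard product has coefficient (f*g)_k = 3^k * 6^k = 18^k.
For k = 6: 18^6 = 34012224.

34012224


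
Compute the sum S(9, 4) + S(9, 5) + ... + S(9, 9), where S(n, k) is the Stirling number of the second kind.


By definition, S(n, k) counts partitions of an n-set into exactly k nonempty blocks.
Computing row n = 9 for k = 4..9:
S(9, k): 7770, 6951, 2646, 462, 36, 1
Sum = 17866.

17866


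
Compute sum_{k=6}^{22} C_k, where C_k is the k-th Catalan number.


C_6 through C_22: 132, 429, 1430, 4862, 16796, 58786, 208012, 742900, 2674440, 9694845, 35357670, 129644790, 477638700, 1767263190, 6564120420, 24466267020, 91482563640
Sum = 132 + 429 + 1430 + 4862 + 16796 + 58786 + 208012 + 742900 + 2674440 + 9694845 + 35357670 + 129644790 + 477638700 + 1767263190 + 6564120420 + 24466267020 + 91482563640
= 124936258062

124936258062


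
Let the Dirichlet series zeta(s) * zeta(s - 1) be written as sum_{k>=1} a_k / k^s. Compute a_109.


Convolution gives a_k = sum_{d | k} d * 1 = sum_{d | k} d = sigma(k), the sum of positive divisors of k.
For k = 109, the divisors are 1, 109, so
sigma(109) = 1 + 109 = 110.

110


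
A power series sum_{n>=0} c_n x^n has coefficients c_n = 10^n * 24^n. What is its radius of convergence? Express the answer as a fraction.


By the root test (Cauchy-Hadamard), the radius is R = 1 / limsup_n |c_n|^(1/n).
Here |c_n|^(1/n) = (10^n * 24^n)^(1/n) = 10 * 24 = 240 for all n.
So R = 1/240 = 1/240.

1/240


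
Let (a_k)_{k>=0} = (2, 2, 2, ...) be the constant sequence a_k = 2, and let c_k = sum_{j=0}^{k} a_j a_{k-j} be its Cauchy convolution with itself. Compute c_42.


Since a_j = 2 for all j >= 0, the convolution sum becomes
c_k = sum_{j=0}^{k} 2 * 2 = 4 * (k + 1).
Equivalently, the generating function of (a_k) is 2/(1 - x) and its square is 4/(1 - x)^2 = sum_{k>=0} 4(k + 1) x^k.
For k = 42: 4 * 43 = 172.

172


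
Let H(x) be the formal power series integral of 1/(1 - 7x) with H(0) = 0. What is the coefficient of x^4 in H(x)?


1/(1 - 7x) = sum_{k>=0} 7^k x^k. Integrating termwise with H(0) = 0:
H(x) = sum_{k>=0} 7^k x^(k+1) / (k+1) = sum_{m>=1} 7^(m-1) x^m / m.
For m = 4: 7^3/4 = 343/4 = 343/4.

343/4


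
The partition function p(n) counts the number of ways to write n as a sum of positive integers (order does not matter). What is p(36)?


Using the generating function prod_{k>=1} 1/(1-x^k), we compute p(36).
By dynamic programming over parts 1 through 36:
p(36) = 17977

17977


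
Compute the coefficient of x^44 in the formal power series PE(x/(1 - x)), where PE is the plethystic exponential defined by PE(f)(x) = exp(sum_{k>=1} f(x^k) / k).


For f(x) = x/(1 - x) we have
sum_{k>=1} f(x^k) / k = sum_{k>=1} (1/k) * x^k / (1 - x^k) = sum_{k, m >= 1} x^(k m) / k,
which after exponentiating simplifies to
PE(x/(1 - x)) = prod_{k>=1} 1 / (1 - x^k).
This is the generating function for the partition function p(n), so the coefficient of x^44 is p(44).
Computing p(44) by dynamic programming over parts 1, 2, ..., 44: p(44) = 75175.

75175


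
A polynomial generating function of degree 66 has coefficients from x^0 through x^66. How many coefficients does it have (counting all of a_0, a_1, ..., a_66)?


A polynomial of degree 66 takes the form a_0 + a_1 x + ... + a_66 x^66.
The number of coefficients is 66 + 1 = 67.

67


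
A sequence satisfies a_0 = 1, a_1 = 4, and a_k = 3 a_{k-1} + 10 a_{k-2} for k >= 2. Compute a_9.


The characteristic equation is t^2 - 3 t - 10 = 0, with roots r_1 = 5 and r_2 = -2 (so c_1 = r_1 + r_2, c_2 = -r_1 r_2 as required).
One can use the closed form a_n = A r_1^n + B r_2^n, but direct iteration is more reliable:
a_0 = 1, a_1 = 4, a_2 = 22, a_3 = 106, a_4 = 538, a_5 = 2674, a_6 = 13402, a_7 = 66946, a_8 = 334858, a_9 = 1674034.
So a_9 = 1674034.

1674034


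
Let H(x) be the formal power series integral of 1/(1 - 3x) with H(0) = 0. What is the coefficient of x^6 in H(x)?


1/(1 - 3x) = sum_{k>=0} 3^k x^k. Integrating termwise with H(0) = 0:
H(x) = sum_{k>=0} 3^k x^(k+1) / (k+1) = sum_{m>=1} 3^(m-1) x^m / m.
For m = 6: 3^5/6 = 243/6 = 81/2.

81/2


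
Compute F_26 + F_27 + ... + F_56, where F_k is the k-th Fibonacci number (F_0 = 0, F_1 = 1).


Use the identity sum_{k=0}^{N} F_k = F_{N+2} - 1 (which follows from F_{k+2} - F_{k+1} = F_k). Then
sum_{k=26}^{56} F_k = (F_{58} - 1) - (F_{27} - 1) = F_{58} - F_{27}.
Computing: F_{58} = 591286729879, F_{27} = 196418, so
Sum = 591286729879 - 196418 = 591286533461.

591286533461


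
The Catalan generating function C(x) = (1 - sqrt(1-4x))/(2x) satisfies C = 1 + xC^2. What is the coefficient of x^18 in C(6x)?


Substituting x -> 6x scales the n-th coefficient by 6^n, so [x^18] C(6x) = 6^18 * C_18.
C_18 = C(2*18, 18)/(19) = 9075135300/19 = 477638700.
So 6^18 * 477638700 = 101559956668416 * 477638700 = 48508965675158549299200.

48508965675158549299200


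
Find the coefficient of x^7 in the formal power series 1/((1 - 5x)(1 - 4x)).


By partial fractions or Cauchy convolution:
The coefficient equals sum_{k=0}^{7} 5^k * 4^(7-k).
= 325089

325089


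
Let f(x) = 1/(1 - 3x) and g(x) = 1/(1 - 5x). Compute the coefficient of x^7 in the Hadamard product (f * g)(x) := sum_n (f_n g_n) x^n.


f has coefficients f_k = 3^k and g has coefficients g_k = 5^k, so the Hadamard product has coefficient (f*g)_k = 3^k * 5^k = 15^k.
For k = 7: 15^7 = 170859375.

170859375


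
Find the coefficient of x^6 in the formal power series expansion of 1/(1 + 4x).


Write 1/(1 + c x) = 1/(1 - (-c) x) and apply the geometric-series identity
1/(1 - y) = sum_{k>=0} y^k to get 1/(1 + c x) = sum_{k>=0} (-c)^k x^k.
So the coefficient of x^k is (-c)^k = (-1)^k * c^k.
Here c = 4 and k = 6:
(-4)^6 = 1 * 4096 = 4096

4096


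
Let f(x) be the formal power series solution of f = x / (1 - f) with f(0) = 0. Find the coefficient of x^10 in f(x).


Apply Lagrange inversion: f = x * phi(f) with phi(t) = 1/(1 - t), so
[x^n] f = (1/n) [t^(n-1)] phi(t)^n = (1/n) [t^(n-1)] (1 - t)^(-n) = (1/n) C(2n - 2, n - 1) = C_{n-1}.
For n = 10: C_9 = C(18, 9) / 10 = 48620/10 = 4862 = 4862.

4862


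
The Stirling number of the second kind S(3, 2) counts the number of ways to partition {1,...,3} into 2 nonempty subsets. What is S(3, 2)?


Using the explicit formula S(n,k) = (1/k!) sum_{j=0}^{k} (-1)^(k-j) C(k,j) j^n:
S(3, 2) = 3
Equivalently, S(n,k) is n! times the coefficient of x^n in the EGF (e^x - 1)^k / k!.

3


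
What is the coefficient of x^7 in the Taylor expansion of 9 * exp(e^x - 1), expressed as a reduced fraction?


exp(e^x - 1) = sum_{k>=0} Bell_k x^k / k!, where Bell_k is the k-th Bell number.
So the coefficient of x^7 is 9 * Bell_7 / 7!.
Computing: Bell_7 = 877 and 7! = 5040, giving
9 * 877/5040 = 877/560.

877/560
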